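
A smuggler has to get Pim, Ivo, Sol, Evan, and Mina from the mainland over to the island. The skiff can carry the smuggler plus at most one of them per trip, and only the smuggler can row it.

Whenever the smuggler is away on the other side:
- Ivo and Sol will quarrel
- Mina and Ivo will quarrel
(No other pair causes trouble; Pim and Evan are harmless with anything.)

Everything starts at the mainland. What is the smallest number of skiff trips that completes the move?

11

Counting alone: the smuggler can take at most 1 across per trip to the island, so moving all 5 needs at least 5 loaded trips out, with a return between consecutive ones — at least 9 crossings.
The safety rule pushes this higher. Following every safe sequence of crossings, the most of the 5 that can be at the island as the skiff arrives there on crossing 9 is 4 — never all 5.
So no plan with fewer than 11 crossings exists, and this one achieves 11:
1. Smuggler goes to the island with Ivo.
2. Smuggler goes back to the mainland alone.
3. Smuggler goes to the island with Pim.
4. Smuggler goes back to the mainland alone.
5. Smuggler goes to the island with Sol.
6. Smuggler goes back to the mainland with Ivo.
7. Smuggler goes to the island with Mina.
8. Smuggler goes back to the mainland alone.
9. Smuggler goes to the island with Evan.
10. Smuggler goes back to the mainland alone.
11. Smuggler goes to the island with Ivo.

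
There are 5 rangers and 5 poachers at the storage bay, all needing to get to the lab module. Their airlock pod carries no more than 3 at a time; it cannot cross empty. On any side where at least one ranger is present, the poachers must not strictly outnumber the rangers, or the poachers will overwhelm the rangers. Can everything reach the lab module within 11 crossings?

Yes

Yes — this plan uses 11 crossings (≤ 11):
1. 2 poachers → the lab module.  (the storage bay: 5R 3P; the lab module: 0R 2P)
2. 1 poacher ← the storage bay.  (the storage bay: 5R 4P; the lab module: 0R 1P)
3. 3 poachers → the lab module.  (the storage bay: 5R 1P; the lab module: 0R 4P)
4. 1 poacher ← the storage bay.  (the storage bay: 5R 2P; the lab module: 0R 3P)
5. 3 rangers → the lab module.  (the storage bay: 2R 2P; the lab module: 3R 3P)
6. 1 ranger and 1 poacher ← the storage bay.  (the storage bay: 3R 3P; the lab module: 2R 2P)
7. 3 rangers → the lab module.  (the storage bay: 0R 3P; the lab module: 5R 2P)
8. 1 poacher ← the storage bay.  (the storage bay: 0R 4P; the lab module: 5R 1P)
9. 2 poachers → the lab module.  (the storage bay: 0R 2P; the lab module: 5R 3P)
10. 1 poacher ← the storage bay.  (the storage bay: 0R 3P; the lab module: 5R 2P)
11. 3 poachers → the lab module.  (the storage bay: 0R 0P; the lab module: 5R 5P)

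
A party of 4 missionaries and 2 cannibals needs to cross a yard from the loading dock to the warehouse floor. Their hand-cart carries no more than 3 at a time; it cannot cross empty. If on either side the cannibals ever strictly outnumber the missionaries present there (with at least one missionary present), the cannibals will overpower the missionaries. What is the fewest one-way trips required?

5

Counting alone: each trip to the warehouse floor takes at most 3 across and each return brings at least 1 back, so after t trips out (and t−1 returns) at most 3t − (t−1) of the 6 are across; that first reaches 6 at t = 3, so at least 5 crossings are needed.
The plan below uses exactly 5 crossings, so it is optimal:
1. 2 cannibals → the warehouse floor.  (the loading dock: 4M 0C; the warehouse floor: 0M 2C)
2. 1 cannibal ← the loading dock.  (the loading dock: 4M 1C; the warehouse floor: 0M 1C)
3. 2 missionaries and 1 cannibal → the warehouse floor.  (the loading dock: 2M 0C; the warehouse floor: 2M 2C)
4. 1 cannibal ← the loading dock.  (the loading dock: 2M 1C; the warehouse floor: 2M 1C)
5. 2 missionaries and 1 cannibal → the warehouse floor.  (the loading dock: 0M 0C; the warehouse floor: 4M 2C)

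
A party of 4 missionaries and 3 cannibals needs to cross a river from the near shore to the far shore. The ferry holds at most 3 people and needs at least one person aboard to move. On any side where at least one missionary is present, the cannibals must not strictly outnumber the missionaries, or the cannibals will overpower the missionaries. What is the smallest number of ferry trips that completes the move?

Counting alone: each trip to the far shore takes at most 3 across and each return brings at least 1 back, so after t trips out (and t−1 returns) at most 3t − (t−1) of the 7 are across; that first reaches 7 at t = 3, so at least 5 crossings are needed.
The plan below uses exactly 5 crossings, so it is optimal:
1. 3 cannibals → the far shore.  (the near shore: 4M 0C; the far shore: 0M 3C)
2. 1 cannibal ← the near shore.  (the near shore: 4M 1C; the far shore: 0M 2C)
3. 3 missionaries → the far shore.  (the near shore: 1M 1C; the far shore: 3M 2C)
4. 1 missionary ← the near shore.  (the near shore: 2M 1C; the far shore: 2M 2C)
5. 2 missionaries and 1 cannibal → the far shore.  (the near shore: 0M 0C; the far shore: 4M 3C)

5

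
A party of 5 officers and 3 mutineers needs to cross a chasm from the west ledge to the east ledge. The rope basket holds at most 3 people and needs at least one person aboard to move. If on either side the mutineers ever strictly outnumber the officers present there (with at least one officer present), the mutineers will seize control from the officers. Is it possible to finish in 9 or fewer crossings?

Yes

Yes — this plan uses 7 crossings (≤ 9):
1. 2 mutineers → the east ledge.  (the west ledge: 5O 1M; the east ledge: 0O 2M)
2. 1 mutineer ← the west ledge.  (the west ledge: 5O 2M; the east ledge: 0O 1M)
3. 2 officers and 1 mutineer → the east ledge.  (the west ledge: 3O 1M; the east ledge: 2O 2M)
4. 1 mutineer ← the west ledge.  (the west ledge: 3O 2M; the east ledge: 2O 1M)
5. 1 officer and 2 mutineers → the east ledge.  (the west ledge: 2O 0M; the east ledge: 3O 3M)
6. 1 mutineer ← the west ledge.  (the west ledge: 2O 1M; the east ledge: 3O 2M)
7. 2 officers and 1 mutineer → the east ledge.  (the west ledge: 0O 0M; the east ledge: 5O 3M)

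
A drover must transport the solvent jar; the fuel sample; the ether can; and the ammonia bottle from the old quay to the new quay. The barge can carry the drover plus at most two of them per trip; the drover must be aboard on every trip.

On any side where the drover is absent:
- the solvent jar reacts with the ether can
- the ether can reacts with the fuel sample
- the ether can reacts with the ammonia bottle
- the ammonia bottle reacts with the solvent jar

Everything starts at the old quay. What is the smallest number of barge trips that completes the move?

Counting alone: the drover can take at most 2 across per trip to the new quay, so moving all 4 needs at least 2 loaded trips out, with a return between consecutive ones — at least 3 crossings.
The safety rule pushes this higher. Following every safe sequence of crossings, the most of the 4 that can be at the new quay as the barge arrives there on crossing 3 is 3 — never all 4.
So no plan with fewer than 5 crossings exists, and this one achieves 5:
1. Drover goes to the new quay with the ether can and the solvent jar.  [the old quay: the ammonia bottle, the fuel sample | the new quay: the ether can, the solvent jar]
2. Drover goes back to the old quay with the solvent jar.  [the old quay: the ammonia bottle, the fuel sample, the solvent jar | the new quay: the ether can]
3. Drover goes to the new quay with the fuel sample and the solvent jar.  [the old quay: the ammonia bottle | the new quay: the ether can, the fuel sample, the solvent jar]
4. Drover goes back to the old quay with the ether can.  [the old quay: the ammonia bottle, the ether can | the new quay: the fuel sample, the solvent jar]
5. Drover goes to the new quay with the ammonia bottle and the ether can.  [the old quay: — | the new quay: the ammonia bottle, the ether can, the fuel sample, the solvent jar]

5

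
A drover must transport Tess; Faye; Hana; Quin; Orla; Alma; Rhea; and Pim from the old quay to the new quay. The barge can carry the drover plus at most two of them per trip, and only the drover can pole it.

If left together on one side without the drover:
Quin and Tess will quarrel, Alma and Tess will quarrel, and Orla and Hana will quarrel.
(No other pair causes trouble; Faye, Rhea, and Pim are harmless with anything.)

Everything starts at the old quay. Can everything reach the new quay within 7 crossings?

No

Counting alone: the drover can take at most 2 across per trip to the new quay, so moving all 8 needs at least 4 loaded trips out, with a return between consecutive ones — at least 7 crossings.
The safety rule pushes this higher. Following every safe sequence of crossings, the most of the 8 that can be at the new quay as the barge arrives there on crossing 7 is 7 — never all 8.
So the move cannot be finished within 7 crossings. (The shortest complete plan takes 9:)
1. Drover goes to the new quay with Hana and Tess.
2. Drover goes back to the old quay alone.
3. Drover goes to the new quay with Faye.
4. Drover goes back to the old quay alone.
5. Drover goes to the new quay with Alma and Quin.
6. Drover goes back to the old quay with Tess.
7. Drover goes to the new quay with Pim and Rhea.
8. Drover goes back to the old quay alone.
9. Drover goes to the new quay with Orla and Tess.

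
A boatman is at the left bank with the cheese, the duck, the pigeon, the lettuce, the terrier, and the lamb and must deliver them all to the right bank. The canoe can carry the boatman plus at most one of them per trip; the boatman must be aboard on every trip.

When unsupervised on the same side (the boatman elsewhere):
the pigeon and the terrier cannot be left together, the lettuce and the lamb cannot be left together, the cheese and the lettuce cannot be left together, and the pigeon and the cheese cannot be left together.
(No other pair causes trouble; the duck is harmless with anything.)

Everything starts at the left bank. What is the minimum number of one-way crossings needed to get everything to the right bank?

impossible

Whatever the first load, the items left behind include a forbidden pair without the boatman. No opening move is safe, so no plan exists.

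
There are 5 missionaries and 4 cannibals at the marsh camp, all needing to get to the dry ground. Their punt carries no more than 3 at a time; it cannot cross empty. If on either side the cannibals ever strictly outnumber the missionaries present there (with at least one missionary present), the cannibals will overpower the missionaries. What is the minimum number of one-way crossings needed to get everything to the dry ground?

Counting alone: each trip to the dry ground takes at most 3 across and each return brings at least 1 back, so after t trips out (and t−1 returns) at most 3t − (t−1) of the 9 are across; that first reaches 9 at t = 4, so at least 7 crossings are needed.
The plan below uses exactly 7 crossings, so it is optimal:
1. 3 cannibals → the dry ground.  (the marsh camp: 5M 1C; the dry ground: 0M 3C)
2. 1 cannibal ← the marsh camp.  (the marsh camp: 5M 2C; the dry ground: 0M 2C)
3. 3 missionaries → the dry ground.  (the marsh camp: 2M 2C; the dry ground: 3M 2C)
4. 1 missionary ← the marsh camp.  (the marsh camp: 3M 2C; the dry ground: 2M 2C)
5. 2 missionaries and 1 cannibal → the dry ground.  (the marsh camp: 1M 1C; the dry ground: 4M 3C)
6. 1 missionary ← the marsh camp.  (the marsh camp: 2M 1C; the dry ground: 3M 3C)
7. 2 missionaries and 1 cannibal → the dry ground.  (the marsh camp: 0M 0C; the dry ground: 5M 4C)

7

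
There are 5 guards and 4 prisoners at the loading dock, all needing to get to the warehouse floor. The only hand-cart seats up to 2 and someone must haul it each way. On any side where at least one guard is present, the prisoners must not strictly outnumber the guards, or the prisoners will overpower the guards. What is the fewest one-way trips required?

15

Counting alone: each trip to the warehouse floor takes at most 2 across and each return brings at least 1 back, so after t trips out (and t−1 returns) at most 2t − (t−1) of the 9 are across; that first reaches 9 at t = 8, so at least 15 crossings are needed.
The plan below uses exactly 15 crossings, so it is optimal:
1. 2 prisoners → the warehouse floor.  (the loading dock: 5G 2P; the warehouse floor: 0G 2P)
2. 1 prisoner ← the loading dock.  (the loading dock: 5G 3P; the warehouse floor: 0G 1P)
3. 2 prisoners → the warehouse floor.  (the loading dock: 5G 1P; the warehouse floor: 0G 3P)
4. 1 prisoner ← the loading dock.  (the loading dock: 5G 2P; the warehouse floor: 0G 2P)
5. 2 guards → the warehouse floor.  (the loading dock: 3G 2P; the warehouse floor: 2G 2P)
6. 1 prisoner ← the loading dock.  (the loading dock: 3G 3P; the warehouse floor: 2G 1P)
7. 1 guard and 1 prisoner → the warehouse floor.  (the loading dock: 2G 2P; the warehouse floor: 3G 2P)
8. 1 guard ← the loading dock.  (the loading dock: 3G 2P; the warehouse floor: 2G 2P)
9. 1 guard and 1 prisoner → the warehouse floor.  (the loading dock: 2G 1P; the warehouse floor: 3G 3P)
10. 1 prisoner ← the loading dock.  (the loading dock: 2G 2P; the warehouse floor: 3G 2P)
11. 1 guard and 1 prisoner → the warehouse floor.  (the loading dock: 1G 1P; the warehouse floor: 4G 3P)
12. 1 guard ← the loading dock.  (the loading dock: 2G 1P; the warehouse floor: 3G 3P)
13. 1 guard and 1 prisoner → the warehouse floor.  (the loading dock: 1G 0P; the warehouse floor: 4G 4P)
14. 1 prisoner ← the loading dock.  (the loading dock: 1G 1P; the warehouse floor: 4G 3P)
15. 1 guard and 1 prisoner → the warehouse floor.  (the loading dock: 0G 0P; the warehouse floor: 5G 4P)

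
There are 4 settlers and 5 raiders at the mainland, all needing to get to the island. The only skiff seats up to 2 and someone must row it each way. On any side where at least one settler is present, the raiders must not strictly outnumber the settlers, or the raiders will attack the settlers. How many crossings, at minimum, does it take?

impossible

The raiders already outnumber the settlers at the mainland before anyone moves, so the starting position itself is disallowed.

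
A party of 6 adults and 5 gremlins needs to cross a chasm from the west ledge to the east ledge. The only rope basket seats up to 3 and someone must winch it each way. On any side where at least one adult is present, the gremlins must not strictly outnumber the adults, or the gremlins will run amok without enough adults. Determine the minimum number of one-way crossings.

Counting alone: each trip to the east ledge takes at most 3 across and each return brings at least 1 back, so after t trips out (and t−1 returns) at most 3t − (t−1) of the 11 are across; that first reaches 11 at t = 5, so at least 9 crossings are needed.
The plan below uses exactly 9 crossings, so it is optimal:
1. 3 gremlins → the east ledge.  (the west ledge: 6A 2G; the east ledge: 0A 3G)
2. 1 gremlin ← the west ledge.  (the west ledge: 6A 3G; the east ledge: 0A 2G)
3. 3 adults → the east ledge.  (the west ledge: 3A 3G; the east ledge: 3A 2G)
4. 1 adult ← the west ledge.  (the west ledge: 4A 3G; the east ledge: 2A 2G)
5. 2 adults and 1 gremlin → the east ledge.  (the west ledge: 2A 2G; the east ledge: 4A 3G)
6. 1 adult ← the west ledge.  (the west ledge: 3A 2G; the east ledge: 3A 3G)
7. 2 adults and 1 gremlin → the east ledge.  (the west ledge: 1A 1G; the east ledge: 5A 4G)
8. 1 adult ← the west ledge.  (the west ledge: 2A 1G; the east ledge: 4A 4G)
9. 2 adults and 1 gremlin → the east ledge.  (the west ledge: 0A 0G; the east ledge: 6A 5G)

9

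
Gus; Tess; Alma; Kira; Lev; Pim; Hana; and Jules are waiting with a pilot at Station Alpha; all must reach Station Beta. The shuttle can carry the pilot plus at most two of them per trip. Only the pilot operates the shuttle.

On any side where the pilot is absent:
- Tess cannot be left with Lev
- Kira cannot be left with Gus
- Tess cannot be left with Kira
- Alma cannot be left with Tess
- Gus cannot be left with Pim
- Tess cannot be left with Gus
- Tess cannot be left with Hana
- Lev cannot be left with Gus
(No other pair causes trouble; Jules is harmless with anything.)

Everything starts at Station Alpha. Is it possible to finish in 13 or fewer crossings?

Yes

Yes — this plan uses 13 crossings (≤ 13):
1. Pilot goes to Station Beta with Gus and Tess.
2. Pilot goes back to Station Alpha with Gus.
3. Pilot goes to Station Beta with Alma and Gus.
4. Pilot goes back to Station Alpha with Tess.
5. Pilot goes to Station Beta with Hana and Tess.
6. Pilot goes back to Station Alpha with Tess.
7. Pilot goes to Station Beta with Jules and Tess.
8. Pilot goes back to Station Alpha with Tess.
9. Pilot goes to Station Beta with Kira and Lev.
10. Pilot goes back to Station Alpha with Gus.
11. Pilot goes to Station Beta with Gus and Pim.
12. Pilot goes back to Station Alpha with Gus.
13. Pilot goes to Station Beta with Gus and Tess.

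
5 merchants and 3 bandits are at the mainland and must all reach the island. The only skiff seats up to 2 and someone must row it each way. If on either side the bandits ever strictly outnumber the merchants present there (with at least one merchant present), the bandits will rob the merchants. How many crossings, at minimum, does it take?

Counting alone: each trip to the island takes at most 2 across and each return brings at least 1 back, so after t trips out (and t−1 returns) at most 2t − (t−1) of the 8 are across; that first reaches 8 at t = 7, so at least 13 crossings are needed.
The plan below uses exactly 13 crossings, so it is optimal:
1. 2 bandits → the island.  (the mainland: 5M 1B; the island: 0M 2B)
2. 1 bandit ← the mainland.  (the mainland: 5M 2B; the island: 0M 1B)
3. 2 bandits → the island.  (the mainland: 5M 0B; the island: 0M 3B)
4. 1 bandit ← the mainland.  (the mainland: 5M 1B; the island: 0M 2B)
5. 2 merchants → the island.  (the mainland: 3M 1B; the island: 2M 2B)
6. 1 bandit ← the mainland.  (the mainland: 3M 2B; the island: 2M 1B)
7. 1 merchant and 1 bandit → the island.  (the mainland: 2M 1B; the island: 3M 2B)
8. 1 bandit ← the mainland.  (the mainland: 2M 2B; the island: 3M 1B)
9. 2 bandits → the island.  (the mainland: 2M 0B; the island: 3M 3B)
10. 1 bandit ← the mainland.  (the mainland: 2M 1B; the island: 3M 2B)
11. 1 merchant and 1 bandit → the island.  (the mainland: 1M 0B; the island: 4M 3B)
12. 1 bandit ← the mainland.  (the mainland: 1M 1B; the island: 4M 2B)
13. 1 merchant and 1 bandit → the island.  (the mainland: 0M 0B; the island: 5M 3B)

13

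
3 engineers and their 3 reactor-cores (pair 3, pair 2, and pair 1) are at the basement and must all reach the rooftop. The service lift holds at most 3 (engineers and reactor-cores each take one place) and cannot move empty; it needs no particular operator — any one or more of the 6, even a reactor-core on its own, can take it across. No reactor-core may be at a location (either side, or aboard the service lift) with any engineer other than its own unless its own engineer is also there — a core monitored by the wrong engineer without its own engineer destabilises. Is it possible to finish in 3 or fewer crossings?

No

Counting alone: each trip to the rooftop takes at most 3 across and each return brings at least 1 back, so after t trips out (and t−1 returns) at most 3t − (t−1) of the 6 are across; that first reaches 6 at t = 3, so at least 5 crossings are needed.
Since 3 < 5, 3 crossings cannot be enough. (The shortest complete plan in fact takes 5:)
1. engineer 3 and reactor-core 3 cross → the rooftop.
2. engineer 3 crosses ← the basement.
3. engineer 1, engineer 2, and engineer 3 cross → the rooftop.
4. reactor-core 3 crosses ← the basement.
5. reactor-core 1, reactor-core 2, and reactor-core 3 cross → the rooftop.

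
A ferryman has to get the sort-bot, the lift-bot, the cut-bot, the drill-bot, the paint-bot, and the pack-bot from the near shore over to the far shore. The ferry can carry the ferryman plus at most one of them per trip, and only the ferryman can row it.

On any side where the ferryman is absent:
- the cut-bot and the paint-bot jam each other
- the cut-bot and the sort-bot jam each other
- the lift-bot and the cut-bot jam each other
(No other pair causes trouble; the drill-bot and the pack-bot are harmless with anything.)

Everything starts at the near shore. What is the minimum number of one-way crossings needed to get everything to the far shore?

Following every safe sequence of crossings from the start, the most of the 6 that can be at the far shore as the ferry arrives there on crossings 1, 3, 5, 7 is 1, 2, 3, 4 respectively; the best ever achieved is 4 of 6.
From crossing 9 on, no configuration arises that was not already reachable earlier: only 36 distinct safe configurations (who is on which side, and where the ferry is) can ever be reached, none of them has everyone across, and every continuation just revisits them. So no valid plan exists.

impossible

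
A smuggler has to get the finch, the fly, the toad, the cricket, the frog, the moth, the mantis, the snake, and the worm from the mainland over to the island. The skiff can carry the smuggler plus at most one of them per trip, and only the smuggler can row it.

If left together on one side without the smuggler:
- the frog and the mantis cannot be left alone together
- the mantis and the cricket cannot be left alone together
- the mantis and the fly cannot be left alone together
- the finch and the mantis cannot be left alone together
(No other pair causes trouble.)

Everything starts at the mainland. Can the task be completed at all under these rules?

Following every safe sequence of crossings from the start, the most of the 9 that can be at the island as the skiff arrives there on crossings 1, 3, 5, 7, 9, 11 is 1, 2, 3, 4, 5, 6 respectively; the best ever achieved is 6 of 9.
From crossing 13 on, no configuration arises that was not already reachable earlier: only 176 distinct safe configurations (who is on which side, and where the skiff is) can ever be reached, none of them has everyone across, and every continuation just revisits them. So no valid plan exists.

No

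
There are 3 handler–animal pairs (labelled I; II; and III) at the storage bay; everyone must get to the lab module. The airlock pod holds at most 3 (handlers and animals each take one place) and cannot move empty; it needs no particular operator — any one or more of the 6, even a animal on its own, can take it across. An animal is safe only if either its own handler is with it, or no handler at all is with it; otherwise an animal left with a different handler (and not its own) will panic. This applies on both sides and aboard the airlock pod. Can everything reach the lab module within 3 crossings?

No

Counting alone: each trip to the lab module takes at most 3 across and each return brings at least 1 back, so after t trips out (and t−1 returns) at most 3t − (t−1) of the 6 are across; that first reaches 6 at t = 3, so at least 5 crossings are needed.
Since 3 < 5, 3 crossings cannot be enough. (The shortest complete plan in fact takes 5:)
1. animal I and handler I cross → the lab module.
2. handler I crosses ← the storage bay.
3. handler I, handler II, and handler III cross → the lab module.
4. animal I crosses ← the storage bay.
5. animal I, animal II, and animal III cross → the lab module.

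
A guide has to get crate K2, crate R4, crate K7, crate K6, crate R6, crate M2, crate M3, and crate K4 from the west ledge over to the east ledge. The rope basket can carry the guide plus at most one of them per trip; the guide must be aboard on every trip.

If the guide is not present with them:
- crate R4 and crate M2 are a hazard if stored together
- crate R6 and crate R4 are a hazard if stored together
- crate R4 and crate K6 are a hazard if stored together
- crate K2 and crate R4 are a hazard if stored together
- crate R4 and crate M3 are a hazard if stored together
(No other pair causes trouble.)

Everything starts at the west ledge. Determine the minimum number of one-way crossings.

impossible

Following every safe sequence of crossings from the start, the most of the 8 that can be at the east ledge as the rope basket arrives there on crossings 1, 3, 5, 7 is 1, 2, 3, 4 respectively; the best ever achieved is 4 of 8.
From crossing 9 on, no configuration arises that was not already reachable earlier: only 52 distinct safe configurations (who is on which side, and where the rope basket is) can ever be reached, none of them has everyone across, and every continuation just revisits them. So no valid plan exists.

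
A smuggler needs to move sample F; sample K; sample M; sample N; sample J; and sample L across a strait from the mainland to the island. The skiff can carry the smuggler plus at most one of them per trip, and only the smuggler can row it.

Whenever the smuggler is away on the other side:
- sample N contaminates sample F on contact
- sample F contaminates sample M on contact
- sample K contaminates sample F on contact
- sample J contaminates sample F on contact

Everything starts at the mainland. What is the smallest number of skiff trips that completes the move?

impossible

Following every safe sequence of crossings from the start, the most of the 6 that can be at the island as the skiff arrives there on crossings 1, 3, 5 is 1, 2, 3 respectively; the best ever achieved is 3 of 6.
From crossing 7 on, no configuration arises that was not already reachable earlier: only 22 distinct safe configurations (who is on which side, and where the skiff is) can ever be reached, none of them has everyone across, and every continuation just revisits them. So no valid plan exists.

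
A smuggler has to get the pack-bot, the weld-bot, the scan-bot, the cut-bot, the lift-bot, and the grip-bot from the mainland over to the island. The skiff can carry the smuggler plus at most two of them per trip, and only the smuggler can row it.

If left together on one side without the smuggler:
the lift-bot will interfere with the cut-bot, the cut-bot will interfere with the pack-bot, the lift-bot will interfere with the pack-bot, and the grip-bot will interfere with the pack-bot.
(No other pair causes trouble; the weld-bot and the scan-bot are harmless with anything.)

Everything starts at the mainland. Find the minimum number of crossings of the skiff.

Counting alone: the smuggler can take at most 2 across per trip to the island, so moving all 6 needs at least 3 loaded trips out, with a return between consecutive ones — at least 5 crossings.
The safety rule pushes this higher. Following every safe sequence of crossings, the most of the 6 that can be at the island as the skiff arrives there on crossings 5, 7 is 4, 5 respectively — never all 6.
So no plan with fewer than 9 crossings exists, and this one achieves 9:
1. Smuggler goes to the island with the cut-bot and the pack-bot.  [the mainland: the grip-bot, the lift-bot, the scan-bot, the weld-bot | the island: the cut-bot, the pack-bot]
2. Smuggler goes back to the mainland with the pack-bot.  [the mainland: the grip-bot, the lift-bot, the pack-bot, the scan-bot, the weld-bot | the island: the cut-bot]
3. Smuggler goes to the island with the pack-bot and the weld-bot.  [the mainland: the grip-bot, the lift-bot, the scan-bot | the island: the cut-bot, the pack-bot, the weld-bot]
4. Smuggler goes back to the mainland with the pack-bot.  [the mainland: the grip-bot, the lift-bot, the pack-bot, the scan-bot | the island: the cut-bot, the weld-bot]
5. Smuggler goes to the island with the pack-bot and the scan-bot.  [the mainland: the grip-bot, the lift-bot | the island: the cut-bot, the pack-bot, the scan-bot, the weld-bot]
6. Smuggler goes back to the mainland with the pack-bot.  [the mainland: the grip-bot, the lift-bot, the pack-bot | the island: the cut-bot, the scan-bot, the weld-bot]
7. Smuggler goes to the island with the grip-bot and the pack-bot.  [the mainland: the lift-bot | the island: the cut-bot, the grip-bot, the pack-bot, the scan-bot, the weld-bot]
8. Smuggler goes back to the mainland with the pack-bot.  [the mainland: the lift-bot, the pack-bot | the island: the cut-bot, the grip-bot, the scan-bot, the weld-bot]
9. Smuggler goes to the island with the lift-bot and the pack-bot.  [the mainland: — | the island: the cut-bot, the grip-bot, the lift-bot, the pack-bot, the scan-bot, the weld-bot]

9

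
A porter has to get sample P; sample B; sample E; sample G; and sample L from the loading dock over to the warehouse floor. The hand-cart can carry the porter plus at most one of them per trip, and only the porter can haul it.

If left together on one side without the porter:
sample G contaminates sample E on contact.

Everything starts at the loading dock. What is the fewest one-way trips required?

Counting alone: the porter can take at most 1 across per trip to the warehouse floor, so moving all 5 needs at least 5 loaded trips out, with a return between consecutive ones — at least 9 crossings.
The plan below uses exactly 9 crossings, so it is optimal:
1. Porter goes to the warehouse floor with sample E.  [the loading dock: sample B, sample G, sample L, sample P | the warehouse floor: sample E]
2. Porter goes back to the loading dock alone.  [the loading dock: sample B, sample G, sample L, sample P | the warehouse floor: sample E]
3. Porter goes to the warehouse floor with sample P.  [the loading dock: sample B, sample G, sample L | the warehouse floor: sample E, sample P]
4. Porter goes back to the loading dock alone.  [the loading dock: sample B, sample G, sample L | the warehouse floor: sample E, sample P]
5. Porter goes to the warehouse floor with sample B.  [the loading dock: sample G, sample L | the warehouse floor: sample B, sample E, sample P]
6. Porter goes back to the loading dock alone.  [the loading dock: sample G, sample L | the warehouse floor: sample B, sample E, sample P]
7. Porter goes to the warehouse floor with sample L.  [the loading dock: sample G | the warehouse floor: sample B, sample E, sample L, sample P]
8. Porter goes back to the loading dock alone.  [the loading dock: sample G | the warehouse floor: sample B, sample E, sample L, sample P]
9. Porter goes to the warehouse floor with sample G.  [the loading dock: — | the warehouse floor: sample B, sample E, sample G, sample L, sample P]

9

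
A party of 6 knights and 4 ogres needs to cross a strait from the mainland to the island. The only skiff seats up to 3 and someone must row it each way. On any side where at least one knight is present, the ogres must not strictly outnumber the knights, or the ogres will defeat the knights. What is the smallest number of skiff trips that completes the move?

Counting alone: each trip to the island takes at most 3 across and each return brings at least 1 back, so after t trips out (and t−1 returns) at most 3t − (t−1) of the 10 are across; that first reaches 10 at t = 5, so at least 9 crossings are needed.
The plan below uses exactly 9 crossings, so it is optimal:
1. 2 ogres → the island.  (the mainland: 6K 2O; the island: 0K 2O)
2. 1 ogre ← the mainland.  (the mainland: 6K 3O; the island: 0K 1O)
3. 3 ogres → the island.  (the mainland: 6K 0O; the island: 0K 4O)
4. 1 ogre ← the mainland.  (the mainland: 6K 1O; the island: 0K 3O)
5. 3 knights → the island.  (the mainland: 3K 1O; the island: 3K 3O)
6. 1 ogre ← the mainland.  (the mainland: 3K 2O; the island: 3K 2O)
7. 1 knight and 2 ogres → the island.  (the mainland: 2K 0O; the island: 4K 4O)
8. 1 ogre ← the mainland.  (the mainland: 2K 1O; the island: 4K 3O)
9. 2 knights and 1 ogre → the island.  (the mainland: 0K 0O; the island: 6K 4O)

9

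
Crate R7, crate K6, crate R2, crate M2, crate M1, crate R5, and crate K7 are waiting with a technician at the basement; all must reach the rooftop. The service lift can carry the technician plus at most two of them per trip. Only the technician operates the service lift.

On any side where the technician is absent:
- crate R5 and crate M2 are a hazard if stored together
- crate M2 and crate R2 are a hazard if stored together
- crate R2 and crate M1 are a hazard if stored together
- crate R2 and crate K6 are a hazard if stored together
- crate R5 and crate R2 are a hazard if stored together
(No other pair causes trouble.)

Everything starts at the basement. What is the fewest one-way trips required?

Counting alone: the technician can take at most 2 across per trip to the rooftop, so moving all 7 needs at least 4 loaded trips out, with a return between consecutive ones — at least 7 crossings.
The safety rule pushes this higher. Following every safe sequence of crossings, the most of the 7 that can be at the rooftop as the service lift arrives there on crossings 7, 9 is 5, 6 respectively — never all 7.
So no plan with fewer than 11 crossings exists, and this one achieves 11:
1. Technician goes to the rooftop with crate M2 and crate R2.
2. Technician goes back to the basement with crate R2.
3. Technician goes to the rooftop with crate R2 and crate R7.
4. Technician goes back to the basement with crate R2.
5. Technician goes to the rooftop with crate K6 and crate R2.
6. Technician goes back to the basement with crate R2.
7. Technician goes to the rooftop with crate M1 and crate R2.
8. Technician goes back to the basement with crate R2.
9. Technician goes to the rooftop with crate K7 and crate R2.
10. Technician goes back to the basement with crate R2.
11. Technician goes to the rooftop with crate R2 and crate R5.

11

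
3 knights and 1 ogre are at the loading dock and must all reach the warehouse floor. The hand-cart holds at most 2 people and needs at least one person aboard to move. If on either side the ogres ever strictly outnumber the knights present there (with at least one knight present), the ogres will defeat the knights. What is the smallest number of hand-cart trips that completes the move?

Counting alone: each trip to the warehouse floor takes at most 2 across and each return brings at least 1 back, so after t trips out (and t−1 returns) at most 2t − (t−1) of the 4 are across; that first reaches 4 at t = 3, so at least 5 crossings are needed.
The plan below uses exactly 5 crossings, so it is optimal:
1. 1 knight and 1 ogre → the warehouse floor.  (the loading dock: 2K 0O; the warehouse floor: 1K 1O)
2. 1 ogre ← the loading dock.  (the loading dock: 2K 1O; the warehouse floor: 1K 0O)
3. 1 knight and 1 ogre → the warehouse floor.  (the loading dock: 1K 0O; the warehouse floor: 2K 1O)
4. 1 ogre ← the loading dock.  (the loading dock: 1K 1O; the warehouse floor: 2K 0O)
5. 1 knight and 1 ogre → the warehouse floor.  (the loading dock: 0K 0O; the warehouse floor: 3K 1O)

5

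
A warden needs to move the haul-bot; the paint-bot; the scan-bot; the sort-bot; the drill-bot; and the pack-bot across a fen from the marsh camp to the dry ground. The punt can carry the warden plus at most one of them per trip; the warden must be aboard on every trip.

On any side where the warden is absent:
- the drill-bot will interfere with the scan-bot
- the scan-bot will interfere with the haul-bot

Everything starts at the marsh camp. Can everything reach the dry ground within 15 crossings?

Yes

Yes — this plan uses 13 crossings (≤ 15):
1. Warden goes to the dry ground with the scan-bot.  [the marsh camp: the drill-bot, the haul-bot, the pack-bot, the paint-bot, the sort-bot | the dry ground: the scan-bot]
2. Warden goes back to the marsh camp alone.  [the marsh camp: the drill-bot, the haul-bot, the pack-bot, the paint-bot, the sort-bot | the dry ground: the scan-bot]
3. Warden goes to the dry ground with the haul-bot.  [the marsh camp: the drill-bot, the pack-bot, the paint-bot, the sort-bot | the dry ground: the haul-bot, the scan-bot]
4. Warden goes back to the marsh camp with the scan-bot.  [the marsh camp: the drill-bot, the pack-bot, the paint-bot, the scan-bot, the sort-bot | the dry ground: the haul-bot]
5. Warden goes to the dry ground with the drill-bot.  [the marsh camp: the pack-bot, the paint-bot, the scan-bot, the sort-bot | the dry ground: the drill-bot, the haul-bot]
6. Warden goes back to the marsh camp alone.  [the marsh camp: the pack-bot, the paint-bot, the scan-bot, the sort-bot | the dry ground: the drill-bot, the haul-bot]
7. Warden goes to the dry ground with the paint-bot.  [the marsh camp: the pack-bot, the scan-bot, the sort-bot | the dry ground: the drill-bot, the haul-bot, the paint-bot]
8. Warden goes back to the marsh camp alone.  [the marsh camp: the pack-bot, the scan-bot, the sort-bot | the dry ground: the drill-bot, the haul-bot, the paint-bot]
9. Warden goes to the dry ground with the sort-bot.  [the marsh camp: the pack-bot, the scan-bot | the dry ground: the drill-bot, the haul-bot, the paint-bot, the sort-bot]
10. Warden goes back to the marsh camp alone.  [the marsh camp: the pack-bot, the scan-bot | the dry ground: the drill-bot, the haul-bot, the paint-bot, the sort-bot]
11. Warden goes to the dry ground with the pack-bot.  [the marsh camp: the scan-bot | the dry ground: the drill-bot, the haul-bot, the pack-bot, the paint-bot, the sort-bot]
12. Warden goes back to the marsh camp alone.  [the marsh camp: the scan-bot | the dry ground: the drill-bot, the haul-bot, the pack-bot, the paint-bot, the sort-bot]
13. Warden goes to the dry ground with the scan-bot.  [the marsh camp: — | the dry ground: the drill-bot, the haul-bot, the pack-bot, the paint-bot, the scan-bot, the sort-bot]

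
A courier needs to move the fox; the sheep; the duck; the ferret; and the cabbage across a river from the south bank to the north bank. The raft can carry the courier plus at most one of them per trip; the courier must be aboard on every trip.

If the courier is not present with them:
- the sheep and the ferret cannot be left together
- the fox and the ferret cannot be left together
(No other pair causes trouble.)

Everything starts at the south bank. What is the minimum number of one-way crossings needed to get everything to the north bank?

Counting alone: the courier can take at most 1 across per trip to the north bank, so moving all 5 needs at least 5 loaded trips out, with a return between consecutive ones — at least 9 crossings.
The safety rule pushes this higher. Following every safe sequence of crossings, the most of the 5 that can be at the north bank as the raft arrives there on crossing 9 is 4 — never all 5.
So no plan with fewer than 11 crossings exists, and this one achieves 11:
1. Courier goes to the north bank with the ferret.
2. Courier goes back to the south bank alone.
3. Courier goes to the north bank with the fox.
4. Courier goes back to the south bank with the ferret.
5. Courier goes to the north bank with the sheep.
6. Courier goes back to the south bank alone.
7. Courier goes to the north bank with the duck.
8. Courier goes back to the south bank alone.
9. Courier goes to the north bank with the cabbage.
10. Courier goes back to the south bank alone.
11. Courier goes to the north bank with the ferret.

11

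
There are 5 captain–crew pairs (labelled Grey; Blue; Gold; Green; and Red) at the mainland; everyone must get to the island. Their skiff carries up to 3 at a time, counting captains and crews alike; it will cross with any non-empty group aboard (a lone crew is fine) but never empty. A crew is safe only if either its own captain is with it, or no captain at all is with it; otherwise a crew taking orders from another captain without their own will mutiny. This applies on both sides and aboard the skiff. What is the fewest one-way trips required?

Counting alone: each trip to the island takes at most 3 across and each return brings at least 1 back, so after t trips out (and t−1 returns) at most 3t − (t−1) of the 10 are across; that first reaches 10 at t = 5, so at least 9 crossings are needed.
The safety rule pushes this higher. Following every safe sequence of crossings, the most of the 10 that can be at the island as the skiff arrives there on crossing 9 is 9 — never all 10.
So no plan with fewer than 11 crossings exists, and this one achieves 11:
1. captain Grey and crew Grey cross → the island.
2. captain Grey crosses ← the mainland.
3. crew Blue, crew Gold, and crew Green cross → the island.
4. crew Grey crosses ← the mainland.
5. captain Blue, captain Gold, and captain Green cross → the island.
6. captain Blue and crew Blue cross ← the mainland.
7. captain Blue, captain Grey, and captain Red cross → the island.
8. crew Gold crosses ← the mainland.
9. crew Blue and crew Grey cross → the island.
10. crew Grey crosses ← the mainland.
11. crew Gold, crew Grey, and crew Red cross → the island.

11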